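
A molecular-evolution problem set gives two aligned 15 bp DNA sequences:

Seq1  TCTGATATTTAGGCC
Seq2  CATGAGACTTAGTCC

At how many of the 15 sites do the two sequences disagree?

5

The sequences differ at positions 1 (T/C), 2 (C/A), 6 (T/G), 8 (T/C), 13 (G/T).
That gives 5 mismatches out of 15 aligned sites, so the Hamming distance is 5.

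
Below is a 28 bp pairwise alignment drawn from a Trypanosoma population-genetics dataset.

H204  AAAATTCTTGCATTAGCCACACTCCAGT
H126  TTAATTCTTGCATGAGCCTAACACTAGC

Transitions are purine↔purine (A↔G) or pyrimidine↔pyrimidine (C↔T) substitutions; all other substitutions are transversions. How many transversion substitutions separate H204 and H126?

6

Mismatches occur at site 1 (A↔T, transversion), site 2 (A↔T, transversion), site 14 (T↔G, transversion), site 19 (A↔T, transversion), site 20 (C↔A, transversion), site 23 (T↔A, transversion), site 25 (C↔T, transition), site 28 (T↔C, transition).
Of the 8 differences, 2 transitions and 6 transversions, so the answer is 6.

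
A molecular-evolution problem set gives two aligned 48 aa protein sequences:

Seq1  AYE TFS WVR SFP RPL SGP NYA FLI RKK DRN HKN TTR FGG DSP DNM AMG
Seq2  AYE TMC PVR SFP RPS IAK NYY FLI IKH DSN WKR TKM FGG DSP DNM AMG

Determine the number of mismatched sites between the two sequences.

15

The sequences differ at positions 5 (F/M), 6 (S/C), 7 (W/P), 15 (L/S), 16 (S/I), 17 (G/A), 18 (P/K), 21 (A/Y), 25 (R/I), 27 (K/H), 29 (R/S), 31 (H/W), 33 (N/R), 35 (T/K), 36 (R/M).
That gives 15 mismatches out of 48 aligned sites, so the Hamming distance is 15.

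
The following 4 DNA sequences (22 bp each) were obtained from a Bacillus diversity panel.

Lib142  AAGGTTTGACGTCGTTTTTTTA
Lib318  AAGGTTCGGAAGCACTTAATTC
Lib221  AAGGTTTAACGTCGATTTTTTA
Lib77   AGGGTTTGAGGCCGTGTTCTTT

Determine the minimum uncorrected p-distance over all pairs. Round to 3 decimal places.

0.091

Pairwise Hamming distances:
  Lib142 vs Lib318: 10
  Lib142 vs Lib221: 2
  Lib142 vs Lib77: 6
  Lib318 vs Lib221: 11
  Lib318 vs Lib77: 12
  Lib221 vs Lib77: 8
The smallest is 2 mismatches, between Lib142 and Lib221; p = 2/22 = 0.091.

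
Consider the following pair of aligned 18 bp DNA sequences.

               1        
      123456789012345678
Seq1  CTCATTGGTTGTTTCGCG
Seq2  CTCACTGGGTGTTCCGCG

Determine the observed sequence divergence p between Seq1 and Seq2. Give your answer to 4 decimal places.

Mismatches occur at site 5 (T↔C), site 9 (T↔G), site 14 (T↔C).
There are 3 differences over 18 sites, so p = 3/18 = 0.1667.

0.1667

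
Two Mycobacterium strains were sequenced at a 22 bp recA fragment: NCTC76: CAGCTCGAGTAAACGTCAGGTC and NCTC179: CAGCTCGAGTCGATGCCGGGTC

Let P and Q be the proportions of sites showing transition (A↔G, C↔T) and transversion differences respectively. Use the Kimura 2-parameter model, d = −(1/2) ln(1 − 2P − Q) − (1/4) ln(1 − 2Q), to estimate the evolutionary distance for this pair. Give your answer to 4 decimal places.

The sequences differ at positions 11 (A/C, transversion), 12 (A/G, transition), 14 (C/T, transition), 16 (T/C, transition), 18 (A/G, transition).
Of the 5 differences, 4 transitions and 1 transversion over 22 sites: P = 4/22 = 0.181818, Q = 1/22 = 0.045455.
d = −0.5·ln(0.590909) − 0.25·ln(0.909090) = −0.5·(-0.526093) − 0.25·(-0.095311) = 0.2869.

0.2869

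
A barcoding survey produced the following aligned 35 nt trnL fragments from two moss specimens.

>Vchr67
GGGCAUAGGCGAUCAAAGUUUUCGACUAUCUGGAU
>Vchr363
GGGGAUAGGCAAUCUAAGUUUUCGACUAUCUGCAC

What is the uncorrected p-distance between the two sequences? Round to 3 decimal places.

0.143

Mismatches occur at site 4 (C→G), site 11 (G→A), site 15 (A→U), site 33 (G→C), site 35 (U→C).
There are 5 differences over 35 sites, so p = 5/35 = 0.143.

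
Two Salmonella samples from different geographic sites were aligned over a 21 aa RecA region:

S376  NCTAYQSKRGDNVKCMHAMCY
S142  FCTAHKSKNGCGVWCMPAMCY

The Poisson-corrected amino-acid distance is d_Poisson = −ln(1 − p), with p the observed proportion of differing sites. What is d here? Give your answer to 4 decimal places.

The sequences differ at positions 1 (N/F), 5 (Y/H), 6 (Q/K), 9 (R/N), 11 (D/C), 12 (N/G), 14 (K/W), 17 (H/P).
p = 8/21 = 0.380952.
d = −ln(1 − 0.380952) = −ln(0.619048) = 0.4796.

0.4796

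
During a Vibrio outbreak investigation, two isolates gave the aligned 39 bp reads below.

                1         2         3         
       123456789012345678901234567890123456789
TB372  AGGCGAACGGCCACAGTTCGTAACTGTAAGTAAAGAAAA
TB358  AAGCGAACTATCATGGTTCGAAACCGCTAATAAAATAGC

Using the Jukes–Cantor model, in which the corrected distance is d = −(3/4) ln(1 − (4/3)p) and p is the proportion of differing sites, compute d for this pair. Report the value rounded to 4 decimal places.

The sequences differ at positions 2 (G/A), 9 (G/T), 10 (G/A), 11 (C/T), 14 (C/T), 15 (A/G), 21 (T/A), 25 (T/C), 27 (T/C), 28 (A/T), 30 (G/A), 35 (G/A), 36 (A/T), 38 (A/G), 39 (A/C).
p = 15/39 = 0.384615.
d = −0.75 · ln(1 − (4/3)·0.384615) = −0.75 · ln(0.487180) = −0.75 · (-0.719122) = 0.5393.

0.5393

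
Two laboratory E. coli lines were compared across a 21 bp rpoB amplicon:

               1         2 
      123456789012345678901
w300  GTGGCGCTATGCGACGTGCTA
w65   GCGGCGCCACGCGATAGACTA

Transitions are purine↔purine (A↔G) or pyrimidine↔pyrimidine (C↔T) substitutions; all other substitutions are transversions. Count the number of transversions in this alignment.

Mismatches occur at site 2 (T/C, transition), site 8 (T/C, transition), site 10 (T/C, transition), site 15 (C/T, transition), site 16 (G/A, transition), site 17 (T/G, transversion), site 18 (G/A, transition).
Of the 7 differences, 6 transitions and 1 transversion, so the answer is 1.

1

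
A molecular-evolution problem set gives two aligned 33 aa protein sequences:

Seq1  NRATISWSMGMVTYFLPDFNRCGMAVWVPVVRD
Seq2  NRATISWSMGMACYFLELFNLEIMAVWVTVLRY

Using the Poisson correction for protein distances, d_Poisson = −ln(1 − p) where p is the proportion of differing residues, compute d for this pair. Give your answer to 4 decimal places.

0.3610

Differing sites — 12:V/A; 13:T/C; 17:P/E; 18:D/L; 21:R/L; 22:C/E; 23:G/I; 29:P/T; 31:V/L; 33:D/Y.
p = 10/33 = 0.303030.
d = −ln(1 − 0.303030) = −ln(0.696970) = 0.3610.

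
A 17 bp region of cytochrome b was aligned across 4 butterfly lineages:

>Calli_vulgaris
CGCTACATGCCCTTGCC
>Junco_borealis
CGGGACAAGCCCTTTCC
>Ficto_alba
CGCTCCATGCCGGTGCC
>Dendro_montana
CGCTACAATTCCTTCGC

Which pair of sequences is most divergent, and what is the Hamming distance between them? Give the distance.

Pairwise Hamming distances:
  Calli_vulgaris vs Junco_borealis: 4
  Calli_vulgaris vs Ficto_alba: 3
  Calli_vulgaris vs Dendro_montana: 5
  Junco_borealis vs Ficto_alba: 7
  Junco_borealis vs Dendro_montana: 6
  Ficto_alba vs Dendro_montana: 8
The largest is 8, between Ficto_alba and Dendro_montana.

8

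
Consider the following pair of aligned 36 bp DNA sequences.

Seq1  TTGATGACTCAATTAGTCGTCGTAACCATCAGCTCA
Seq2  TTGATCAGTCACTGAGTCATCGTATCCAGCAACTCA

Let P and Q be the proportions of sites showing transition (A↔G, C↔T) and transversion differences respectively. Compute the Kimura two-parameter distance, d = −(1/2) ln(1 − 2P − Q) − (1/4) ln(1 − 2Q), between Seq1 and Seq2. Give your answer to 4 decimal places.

Mismatches occur at site 6 (G→C, transversion), site 8 (C→G, transversion), site 12 (A→C, transversion), site 14 (T→G, transversion), site 19 (G→A, transition), site 25 (A→T, transversion), site 29 (T→G, transversion), site 32 (G→A, transition).
Of the 8 differences, 2 transitions and 6 transversions over 36 sites: P = 2/36 = 0.055556, Q = 6/36 = 0.166667.
d = −0.5·ln(0.722221) − 0.25·ln(0.666666) = −0.5·(-0.325424) − 0.25·(-0.405466) = 0.2641.

0.2641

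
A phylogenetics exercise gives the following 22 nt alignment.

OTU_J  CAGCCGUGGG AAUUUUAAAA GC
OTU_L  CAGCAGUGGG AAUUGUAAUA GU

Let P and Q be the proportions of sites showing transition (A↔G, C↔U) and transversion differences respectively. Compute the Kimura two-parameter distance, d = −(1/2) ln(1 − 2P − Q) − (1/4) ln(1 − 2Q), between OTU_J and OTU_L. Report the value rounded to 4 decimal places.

0.2085

The sequences differ at positions 5 (C/A, transversion), 15 (U/G, transversion), 19 (A/U, transversion), 22 (C/U, transition).
Of the 4 differences, 1 transition and 3 transversions over 22 sites: P = 1/22 = 0.045455, Q = 3/22 = 0.136364.
d = −0.5·ln(0.772726) − 0.25·ln(0.727272) = −0.5·(-0.257831) − 0.25·(-0.318455) = 0.2085.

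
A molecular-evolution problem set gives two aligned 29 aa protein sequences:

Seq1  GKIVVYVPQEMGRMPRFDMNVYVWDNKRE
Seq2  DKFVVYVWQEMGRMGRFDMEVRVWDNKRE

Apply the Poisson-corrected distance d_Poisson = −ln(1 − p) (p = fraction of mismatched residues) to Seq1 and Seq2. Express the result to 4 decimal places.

Mismatches occur at site 1 (G/D), site 3 (I/F), site 8 (P/W), site 15 (P/G), site 20 (N/E), site 22 (Y/R).
p = 6/29 = 0.206897.
d = −ln(1 − 0.206897) = −ln(0.793103) = 0.2318.

0.2318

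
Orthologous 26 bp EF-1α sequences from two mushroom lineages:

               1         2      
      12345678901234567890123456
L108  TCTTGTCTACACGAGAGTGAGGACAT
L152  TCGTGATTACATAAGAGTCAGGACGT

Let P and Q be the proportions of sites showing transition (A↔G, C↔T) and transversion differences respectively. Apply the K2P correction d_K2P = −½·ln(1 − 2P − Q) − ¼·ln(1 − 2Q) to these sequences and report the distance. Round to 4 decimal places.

0.3406

Mismatches occur at site 3 (T/G, transversion), site 6 (T/A, transversion), site 7 (C/T, transition), site 12 (C/T, transition), site 13 (G/A, transition), site 19 (G/C, transversion), site 25 (A/G, transition).
Of the 7 differences, 4 transitions and 3 transversions over 26 sites: P = 4/26 = 0.153846, Q = 3/26 = 0.115385.
d = −0.5·ln(0.576923) − 0.25·ln(0.769230) = −0.5·(-0.550046) − 0.25·(-0.262365) = 0.3406.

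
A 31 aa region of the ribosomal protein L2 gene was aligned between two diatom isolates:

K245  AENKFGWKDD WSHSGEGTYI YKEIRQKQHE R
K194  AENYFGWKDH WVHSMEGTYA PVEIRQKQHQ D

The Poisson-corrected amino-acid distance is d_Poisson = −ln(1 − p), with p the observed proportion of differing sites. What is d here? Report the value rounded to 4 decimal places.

0.3429

Mismatches occur at site 4 (K/Y), site 10 (D/H), site 12 (S/V), site 15 (G/M), site 20 (I/A), site 21 (Y/P), site 22 (K/V), site 30 (E/Q), site 31 (R/D).
p = 9/31 = 0.290323.
d = −ln(1 − 0.290323) = −ln(0.709677) = 0.3429.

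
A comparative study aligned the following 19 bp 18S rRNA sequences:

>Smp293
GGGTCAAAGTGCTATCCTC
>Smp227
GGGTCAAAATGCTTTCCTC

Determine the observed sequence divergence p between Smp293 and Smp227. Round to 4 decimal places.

Differing sites — 9:G/A; 14:A/T.
There are 2 differences over 19 sites, so p = 2/19 = 0.1053.

0.1053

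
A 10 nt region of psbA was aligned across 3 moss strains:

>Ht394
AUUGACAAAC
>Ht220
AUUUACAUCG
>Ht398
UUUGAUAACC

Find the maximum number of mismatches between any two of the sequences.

5

Pairwise Hamming distances:
  Ht394 vs Ht220: 4
  Ht394 vs Ht398: 3
  Ht220 vs Ht398: 5
The largest is 5, between Ht220 and Ht398.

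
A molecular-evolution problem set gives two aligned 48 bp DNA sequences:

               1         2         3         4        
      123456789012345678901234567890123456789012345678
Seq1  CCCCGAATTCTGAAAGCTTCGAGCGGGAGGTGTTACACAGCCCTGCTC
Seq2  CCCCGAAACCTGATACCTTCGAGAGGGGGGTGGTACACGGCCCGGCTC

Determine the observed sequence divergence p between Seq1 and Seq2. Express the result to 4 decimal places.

Mismatches occur at site 8 (T↔A), site 9 (T↔C), site 14 (A↔T), site 16 (G↔C), site 24 (C↔A), site 28 (A↔G), site 33 (T↔G), site 39 (A↔G), site 44 (T↔G).
There are 9 differences over 48 sites, so p = 9/48 = 0.1875.

0.1875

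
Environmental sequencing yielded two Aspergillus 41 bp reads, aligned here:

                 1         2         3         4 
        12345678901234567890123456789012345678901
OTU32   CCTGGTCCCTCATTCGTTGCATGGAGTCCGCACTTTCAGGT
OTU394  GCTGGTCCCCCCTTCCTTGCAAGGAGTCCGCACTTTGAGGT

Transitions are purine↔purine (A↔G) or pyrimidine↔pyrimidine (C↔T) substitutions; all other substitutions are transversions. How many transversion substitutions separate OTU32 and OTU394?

5

Mismatches occur at site 1 (C/G, transversion), site 10 (T/C, transition), site 12 (A/C, transversion), site 16 (G/C, transversion), site 22 (T/A, transversion), site 37 (C/G, transversion).
Of the 6 differences, 1 transition and 5 transversions, so the answer is 5.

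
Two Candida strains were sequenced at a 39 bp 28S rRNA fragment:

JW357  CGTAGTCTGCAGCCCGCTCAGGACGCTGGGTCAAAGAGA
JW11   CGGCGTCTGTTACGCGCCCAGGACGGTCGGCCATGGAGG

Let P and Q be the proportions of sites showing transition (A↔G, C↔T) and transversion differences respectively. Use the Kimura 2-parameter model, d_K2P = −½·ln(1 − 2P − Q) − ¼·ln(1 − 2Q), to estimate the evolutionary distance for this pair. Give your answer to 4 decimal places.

Differing sites — 3:T/G (Tv); 4:A/C (Tv); 10:C/T (Ti); 11:A/T (Tv); 12:G/A (Ti); 14:C/G (Tv); 18:T/C (Ti); 26:C/G (Tv); 28:G/C (Tv); 31:T/C (Ti); 34:A/T (Tv); 35:A/G (Ti); 39:A/G (Ti).
Of the 13 differences, 6 transitions and 7 transversions over 39 sites: P = 6/39 = 0.153846, Q = 7/39 = 0.179487.
d = −0.5·ln(0.512821) − 0.25·ln(0.641026) = −0.5·(-0.667828) − 0.25·(-0.444685) = 0.4451.

0.4451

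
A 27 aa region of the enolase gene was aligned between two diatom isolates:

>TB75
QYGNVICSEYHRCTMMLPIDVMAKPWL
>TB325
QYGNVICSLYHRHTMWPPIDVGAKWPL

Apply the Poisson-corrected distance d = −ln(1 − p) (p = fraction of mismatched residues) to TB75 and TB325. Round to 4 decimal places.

Differing sites — 9:E/L; 13:C/H; 16:M/W; 17:L/P; 22:M/G; 25:P/W; 26:W/P.
p = 7/27 = 0.259259.
d = −ln(1 − 0.259259) = −ln(0.740741) = 0.3001.

0.3001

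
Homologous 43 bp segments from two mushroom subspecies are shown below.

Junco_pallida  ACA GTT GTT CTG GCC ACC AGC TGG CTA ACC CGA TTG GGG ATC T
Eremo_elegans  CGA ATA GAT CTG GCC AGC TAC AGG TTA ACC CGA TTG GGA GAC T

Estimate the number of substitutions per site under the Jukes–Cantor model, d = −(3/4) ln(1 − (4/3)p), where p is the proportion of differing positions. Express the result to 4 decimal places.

0.3870

Mismatches occur at site 1 (A/C), site 2 (C/G), site 4 (G/A), site 6 (T/A), site 8 (T/A), site 17 (C/G), site 19 (A/T), site 20 (G/A), site 22 (T/A), site 25 (C/T), site 39 (G/A), site 40 (A/G), site 41 (T/A).
p = 13/43 = 0.302326.
d = −0.75 · ln(1 − (4/3)·0.302326) = −0.75 · ln(0.596899) = −0.75 · (-0.516007) = 0.3870.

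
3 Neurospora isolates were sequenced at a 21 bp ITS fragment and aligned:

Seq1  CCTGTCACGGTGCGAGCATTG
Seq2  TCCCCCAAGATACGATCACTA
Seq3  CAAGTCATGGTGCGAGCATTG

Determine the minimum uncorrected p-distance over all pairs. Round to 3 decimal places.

0.143

Pairwise Hamming distances:
  Seq1 vs Seq2: 10
  Seq1 vs Seq3: 3
  Seq2 vs Seq3: 11
The smallest is 3 mismatches, between Seq1 and Seq3; p = 3/21 = 0.143.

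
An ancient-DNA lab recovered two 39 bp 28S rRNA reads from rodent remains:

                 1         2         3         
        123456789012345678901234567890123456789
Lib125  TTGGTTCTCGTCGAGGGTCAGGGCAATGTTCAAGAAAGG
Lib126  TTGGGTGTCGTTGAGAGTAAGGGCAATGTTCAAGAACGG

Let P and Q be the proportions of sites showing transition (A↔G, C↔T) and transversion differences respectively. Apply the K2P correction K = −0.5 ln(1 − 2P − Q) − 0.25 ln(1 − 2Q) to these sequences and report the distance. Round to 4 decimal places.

The sequences differ at positions 5 (T/G, transversion), 7 (C/G, transversion), 12 (C/T, transition), 16 (G/A, transition), 19 (C/A, transversion), 37 (A/C, transversion).
Of the 6 differences, 2 transitions and 4 transversions over 39 sites: P = 2/39 = 0.051282, Q = 4/39 = 0.102564.
d = −0.5·ln(0.794872) − 0.25·ln(0.794872) = −0.5·(-0.229574) − 0.25·(-0.229574) = 0.1722.

0.1722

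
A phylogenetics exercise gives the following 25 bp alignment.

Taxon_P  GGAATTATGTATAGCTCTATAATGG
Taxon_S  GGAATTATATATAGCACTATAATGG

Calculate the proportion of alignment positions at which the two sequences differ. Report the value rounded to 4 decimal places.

Mismatches occur at site 9 (G/A), site 16 (T/A).
There are 2 differences over 25 sites, so p = 2/25 = 0.0800.

0.0800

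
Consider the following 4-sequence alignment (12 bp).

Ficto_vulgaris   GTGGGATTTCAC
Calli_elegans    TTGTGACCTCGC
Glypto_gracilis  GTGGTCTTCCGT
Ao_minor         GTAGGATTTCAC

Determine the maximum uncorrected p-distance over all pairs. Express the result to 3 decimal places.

Pairwise Hamming distances:
  Ficto_vulgaris vs Calli_elegans: 5
  Ficto_vulgaris vs Glypto_gracilis: 5
  Ficto_vulgaris vs Ao_minor: 1
  Calli_elegans vs Glypto_gracilis: 8
  Calli_elegans vs Ao_minor: 6
  Glypto_gracilis vs Ao_minor: 6
The largest is 8 mismatches, between Calli_elegans and Glypto_gracilis; p = 8/12 = 0.667.

0.667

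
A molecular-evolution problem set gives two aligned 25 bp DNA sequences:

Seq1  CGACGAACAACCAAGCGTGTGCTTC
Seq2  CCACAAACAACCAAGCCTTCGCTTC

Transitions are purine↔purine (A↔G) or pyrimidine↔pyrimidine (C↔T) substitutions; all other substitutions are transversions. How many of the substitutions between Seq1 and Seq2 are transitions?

2

The sequences differ at positions 2 (G/C, transversion), 5 (G/A, transition), 17 (G/C, transversion), 19 (G/T, transversion), 20 (T/C, transition).
Of the 5 differences, 2 transitions and 3 transversions, so the answer is 2.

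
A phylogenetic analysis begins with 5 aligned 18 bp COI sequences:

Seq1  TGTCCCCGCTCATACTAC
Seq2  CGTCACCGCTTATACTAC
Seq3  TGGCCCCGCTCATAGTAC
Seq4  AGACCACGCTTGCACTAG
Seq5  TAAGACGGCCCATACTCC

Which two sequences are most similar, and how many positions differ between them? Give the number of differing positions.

2

Pairwise Hamming distances:
  Seq1 vs Seq2: 3
  Seq1 vs Seq3: 2
  Seq1 vs Seq4: 7
  Seq1 vs Seq5: 7
  Seq2 vs Seq3: 5
  Seq2 vs Seq4: 7
  Seq2 vs Seq5: 8
  Seq3 vs Seq4: 8
  Seq3 vs Seq5: 8
  Seq4 vs Seq5: 12
The smallest is 2, between Seq1 and Seq3.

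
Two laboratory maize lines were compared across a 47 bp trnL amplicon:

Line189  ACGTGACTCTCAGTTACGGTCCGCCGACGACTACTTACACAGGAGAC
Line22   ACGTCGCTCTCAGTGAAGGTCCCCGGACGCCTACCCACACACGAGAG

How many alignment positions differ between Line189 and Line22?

11

The sequences differ at positions 5 (G/C), 6 (A/G), 15 (T/G), 17 (C/A), 23 (G/C), 25 (C/G), 30 (A/C), 35 (T/C), 36 (T/C), 42 (G/C), 47 (C/G).
That gives 11 mismatches out of 47 aligned sites, so the Hamming distance is 11.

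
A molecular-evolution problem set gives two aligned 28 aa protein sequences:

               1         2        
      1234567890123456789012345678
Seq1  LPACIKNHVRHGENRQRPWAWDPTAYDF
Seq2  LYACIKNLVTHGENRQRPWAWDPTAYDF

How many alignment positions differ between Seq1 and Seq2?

The sequences differ at positions 2 (P/Y), 8 (H/L), 10 (R/T).
That gives 3 mismatches out of 28 aligned sites, so the Hamming distance is 3.

3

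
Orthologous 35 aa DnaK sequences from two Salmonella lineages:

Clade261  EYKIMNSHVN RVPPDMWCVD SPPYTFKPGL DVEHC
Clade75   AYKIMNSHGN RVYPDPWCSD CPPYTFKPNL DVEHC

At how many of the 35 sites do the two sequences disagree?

Differing sites — 1:E/A; 9:V/G; 13:P/Y; 16:M/P; 19:V/S; 21:S/C; 29:G/N.
That gives 7 mismatches out of 35 aligned sites, so the Hamming distance is 7.

7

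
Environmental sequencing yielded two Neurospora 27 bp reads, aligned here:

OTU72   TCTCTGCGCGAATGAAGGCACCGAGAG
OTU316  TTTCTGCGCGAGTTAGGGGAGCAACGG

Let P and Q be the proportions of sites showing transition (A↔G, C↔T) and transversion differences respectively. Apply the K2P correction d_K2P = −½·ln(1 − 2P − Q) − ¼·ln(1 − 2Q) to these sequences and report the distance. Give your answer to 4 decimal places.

Mismatches occur at site 2 (C/T, transition), site 12 (A/G, transition), site 14 (G/T, transversion), site 16 (A/G, transition), site 19 (C/G, transversion), site 21 (C/G, transversion), site 23 (G/A, transition), site 25 (G/C, transversion), site 26 (A/G, transition).
Of the 9 differences, 5 transitions and 4 transversions over 27 sites: P = 5/27 = 0.185185, Q = 4/27 = 0.148148.
d = −0.5·ln(0.481482) − 0.25·ln(0.703704) = −0.5·(-0.730886) − 0.25·(-0.351397) = 0.4533.

0.4533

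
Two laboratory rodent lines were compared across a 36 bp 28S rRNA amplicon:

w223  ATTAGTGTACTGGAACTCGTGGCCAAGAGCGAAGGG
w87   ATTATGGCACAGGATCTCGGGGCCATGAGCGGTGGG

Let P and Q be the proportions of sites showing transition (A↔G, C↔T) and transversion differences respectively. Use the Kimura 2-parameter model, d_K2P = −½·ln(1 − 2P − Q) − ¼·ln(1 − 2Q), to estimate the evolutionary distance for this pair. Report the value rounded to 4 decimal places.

The sequences differ at positions 5 (G/T, transversion), 6 (T/G, transversion), 8 (T/C, transition), 11 (T/A, transversion), 15 (A/T, transversion), 20 (T/G, transversion), 26 (A/T, transversion), 32 (A/G, transition), 33 (A/T, transversion).
Of the 9 differences, 2 transitions and 7 transversions over 36 sites: P = 2/36 = 0.055556, Q = 7/36 = 0.194444.
d = −0.5·ln(0.694444) − 0.25·ln(0.611112) = −0.5·(-0.364644) − 0.25·(-0.492475) = 0.3054.

0.3054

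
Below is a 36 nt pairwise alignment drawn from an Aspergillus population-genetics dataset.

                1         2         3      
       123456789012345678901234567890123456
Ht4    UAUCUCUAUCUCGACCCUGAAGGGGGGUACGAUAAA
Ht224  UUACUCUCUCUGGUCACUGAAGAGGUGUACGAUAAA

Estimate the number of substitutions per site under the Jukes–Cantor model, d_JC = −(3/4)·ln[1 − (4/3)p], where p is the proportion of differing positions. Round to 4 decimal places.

0.2635

Differing sites — 2:A/U; 3:U/A; 8:A/C; 12:C/G; 14:A/U; 16:C/A; 23:G/A; 26:G/U.
p = 8/36 = 0.222222.
d = −0.75 · ln(1 − (4/3)·0.222222) = −0.75 · ln(0.703704) = −0.75 · (-0.351397) = 0.2635.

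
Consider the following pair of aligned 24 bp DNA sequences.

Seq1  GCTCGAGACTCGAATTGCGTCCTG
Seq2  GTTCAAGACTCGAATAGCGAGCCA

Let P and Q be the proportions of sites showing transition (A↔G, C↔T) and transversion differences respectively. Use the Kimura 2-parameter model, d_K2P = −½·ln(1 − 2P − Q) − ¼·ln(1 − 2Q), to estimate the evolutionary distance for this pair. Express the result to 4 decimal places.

0.3785

The sequences differ at positions 2 (C/T, transition), 5 (G/A, transition), 16 (T/A, transversion), 20 (T/A, transversion), 21 (C/G, transversion), 23 (T/C, transition), 24 (G/A, transition).
Of the 7 differences, 4 transitions and 3 transversions over 24 sites: P = 4/24 = 0.166667, Q = 3/24 = 0.125000.
d = −0.5·ln(0.541666) − 0.25·ln(0.750000) = −0.5·(-0.613106) − 0.25·(-0.287682) = 0.3785.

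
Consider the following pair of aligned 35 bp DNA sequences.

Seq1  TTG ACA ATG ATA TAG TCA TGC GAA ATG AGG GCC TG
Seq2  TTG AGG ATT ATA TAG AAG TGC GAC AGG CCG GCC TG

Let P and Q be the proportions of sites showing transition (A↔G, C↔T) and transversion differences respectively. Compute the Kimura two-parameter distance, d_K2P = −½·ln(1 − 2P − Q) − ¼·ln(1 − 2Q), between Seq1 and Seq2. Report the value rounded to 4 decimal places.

Differing sites — 5:C/G (Tv); 6:A/G (Ti); 9:G/T (Tv); 16:T/A (Tv); 17:C/A (Tv); 18:A/G (Ti); 24:A/C (Tv); 26:T/G (Tv); 28:A/C (Tv); 29:G/C (Tv).
Of the 10 differences, 2 transitions and 8 transversions over 35 sites: P = 2/35 = 0.057143, Q = 8/35 = 0.228571.
d = −0.5·ln(0.657143) − 0.25·ln(0.542858) = −0.5·(-0.419854) − 0.25·(-0.610908) = 0.3627.

0.3627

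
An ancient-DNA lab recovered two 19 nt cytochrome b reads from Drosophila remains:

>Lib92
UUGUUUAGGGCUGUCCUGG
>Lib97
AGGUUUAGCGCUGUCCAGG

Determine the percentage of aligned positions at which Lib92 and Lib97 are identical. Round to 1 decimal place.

Differing sites — 1:U/A; 2:U/G; 9:G/C; 17:U/A.
15 of the 19 sites match, so the percent identity is 15/19 × 100 = 78.9%.

78.9%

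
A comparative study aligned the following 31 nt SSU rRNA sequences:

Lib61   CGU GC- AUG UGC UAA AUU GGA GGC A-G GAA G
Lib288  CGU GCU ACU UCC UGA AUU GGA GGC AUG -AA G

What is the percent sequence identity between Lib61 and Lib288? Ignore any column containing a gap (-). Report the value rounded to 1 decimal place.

85.7%

Excluding the 3 gap columns leaves 28 comparable sites.
Differing sites — 8:U/C; 9:G/U; 11:G/C; 14:A/G.
24 of the 28 comparable sites match, so the percent identity is 24/28 × 100 = 85.7%.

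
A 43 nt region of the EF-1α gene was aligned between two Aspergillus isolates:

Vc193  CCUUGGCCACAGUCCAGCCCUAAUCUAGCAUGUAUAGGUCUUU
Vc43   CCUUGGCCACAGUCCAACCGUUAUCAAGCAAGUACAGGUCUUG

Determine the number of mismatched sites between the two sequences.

Mismatches occur at site 17 (G→A), site 20 (C→G), site 22 (A→U), site 26 (U→A), site 31 (U→A), site 35 (U→C), site 43 (U→G).
That gives 7 mismatches out of 43 aligned sites, so the Hamming distance is 7.

7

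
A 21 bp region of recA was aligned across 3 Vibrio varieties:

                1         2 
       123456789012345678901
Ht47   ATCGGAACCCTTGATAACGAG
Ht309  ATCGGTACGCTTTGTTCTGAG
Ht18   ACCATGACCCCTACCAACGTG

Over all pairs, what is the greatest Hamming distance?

13

Pairwise Hamming distances:
  Ht47 vs Ht309: 7
  Ht47 vs Ht18: 9
  Ht309 vs Ht18: 13
The largest is 13, between Ht309 and Ht18.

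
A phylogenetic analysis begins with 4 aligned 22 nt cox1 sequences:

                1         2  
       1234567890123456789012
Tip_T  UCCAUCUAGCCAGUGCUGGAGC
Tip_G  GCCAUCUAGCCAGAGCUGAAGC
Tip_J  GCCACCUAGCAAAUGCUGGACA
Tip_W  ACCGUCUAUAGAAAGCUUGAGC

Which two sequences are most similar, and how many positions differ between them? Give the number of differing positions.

Pairwise Hamming distances:
  Tip_T vs Tip_G: 3
  Tip_T vs Tip_J: 6
  Tip_T vs Tip_W: 8
  Tip_G vs Tip_J: 7
  Tip_G vs Tip_W: 8
  Tip_J vs Tip_W: 10
The smallest is 3, between Tip_T and Tip_G.

3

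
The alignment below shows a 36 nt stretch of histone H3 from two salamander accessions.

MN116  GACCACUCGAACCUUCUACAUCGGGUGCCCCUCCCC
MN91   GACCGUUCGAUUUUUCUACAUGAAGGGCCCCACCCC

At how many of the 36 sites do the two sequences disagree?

10

The sequences differ at positions 5 (A/G), 6 (C/U), 11 (A/U), 12 (C/U), 13 (C/U), 22 (C/G), 23 (G/A), 24 (G/A), 26 (U/G), 32 (U/A).
That gives 10 mismatches out of 36 aligned sites, so the Hamming distance is 10.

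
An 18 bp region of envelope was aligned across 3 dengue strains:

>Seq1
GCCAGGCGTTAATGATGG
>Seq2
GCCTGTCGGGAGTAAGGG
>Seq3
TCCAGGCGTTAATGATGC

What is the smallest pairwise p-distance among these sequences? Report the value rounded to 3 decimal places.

0.111

Pairwise Hamming distances:
  Seq1 vs Seq2: 7
  Seq1 vs Seq3: 2
  Seq2 vs Seq3: 9
The smallest is 2 mismatches, between Seq1 and Seq3; p = 2/18 = 0.111.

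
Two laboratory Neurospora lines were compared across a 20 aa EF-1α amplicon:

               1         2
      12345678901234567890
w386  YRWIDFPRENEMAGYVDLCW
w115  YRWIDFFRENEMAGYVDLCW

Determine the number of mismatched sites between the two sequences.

1

A single mismatch occurs at site 7 (P→F).
That gives 1 mismatch out of 20 aligned sites, so the Hamming distance is 1.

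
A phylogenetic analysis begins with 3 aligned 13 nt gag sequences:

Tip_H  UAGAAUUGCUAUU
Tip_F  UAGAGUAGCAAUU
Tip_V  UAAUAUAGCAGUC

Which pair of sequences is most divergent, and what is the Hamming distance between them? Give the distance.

Pairwise Hamming distances:
  Tip_H vs Tip_F: 3
  Tip_H vs Tip_V: 6
  Tip_F vs Tip_V: 5
The largest is 6, between Tip_H and Tip_V.

6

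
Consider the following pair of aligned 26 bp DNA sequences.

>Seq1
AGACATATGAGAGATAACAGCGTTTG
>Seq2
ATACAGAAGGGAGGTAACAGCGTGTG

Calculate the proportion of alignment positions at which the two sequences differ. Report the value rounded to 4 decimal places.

Differing sites — 2:G/T; 6:T/G; 8:T/A; 10:A/G; 14:A/G; 24:T/G.
There are 6 differences over 26 sites, so p = 6/26 = 0.2308.

0.2308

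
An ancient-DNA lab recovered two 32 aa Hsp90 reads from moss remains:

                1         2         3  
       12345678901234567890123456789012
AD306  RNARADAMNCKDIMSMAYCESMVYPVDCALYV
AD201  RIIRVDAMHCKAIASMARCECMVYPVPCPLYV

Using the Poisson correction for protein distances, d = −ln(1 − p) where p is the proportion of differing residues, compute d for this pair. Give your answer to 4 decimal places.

The sequences differ at positions 2 (N/I), 3 (A/I), 5 (A/V), 9 (N/H), 12 (D/A), 14 (M/A), 18 (Y/R), 21 (S/C), 27 (D/P), 29 (A/P).
p = 10/32 = 0.312500.
d = −ln(1 − 0.312500) = −ln(0.687500) = 0.3747.

0.3747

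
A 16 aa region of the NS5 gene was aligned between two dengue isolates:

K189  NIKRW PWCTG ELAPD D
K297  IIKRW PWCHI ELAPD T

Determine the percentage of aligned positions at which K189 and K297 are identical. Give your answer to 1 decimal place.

Mismatches occur at site 1 (N/I), site 9 (T/H), site 10 (G/I), site 16 (D/T).
12 of the 16 sites match, so the percent identity is 12/16 × 100 = 75.0%.

75.0%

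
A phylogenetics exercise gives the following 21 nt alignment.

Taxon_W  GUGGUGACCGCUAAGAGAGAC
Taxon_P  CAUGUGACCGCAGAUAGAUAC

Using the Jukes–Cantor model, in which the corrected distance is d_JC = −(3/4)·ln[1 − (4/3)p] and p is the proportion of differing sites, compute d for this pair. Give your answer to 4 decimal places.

Mismatches occur at site 1 (G/C), site 2 (U/A), site 3 (G/U), site 12 (U/A), site 13 (A/G), site 15 (G/U), site 19 (G/U).
p = 7/21 = 0.333333.
d = −0.75 · ln(1 − (4/3)·0.333333) = −0.75 · ln(0.555556) = −0.75 · (-0.587786) = 0.4408.

0.4408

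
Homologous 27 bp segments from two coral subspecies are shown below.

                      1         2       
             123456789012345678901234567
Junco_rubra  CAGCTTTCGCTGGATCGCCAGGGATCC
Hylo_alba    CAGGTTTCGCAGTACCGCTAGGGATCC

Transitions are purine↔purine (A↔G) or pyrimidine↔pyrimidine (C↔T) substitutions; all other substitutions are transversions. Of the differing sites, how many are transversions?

3

Mismatches occur at site 4 (C→G, transversion), site 11 (T→A, transversion), site 13 (G→T, transversion), site 15 (T→C, transition), site 19 (C→T, transition).
Of the 5 differences, 2 transitions and 3 transversions, so the answer is 3.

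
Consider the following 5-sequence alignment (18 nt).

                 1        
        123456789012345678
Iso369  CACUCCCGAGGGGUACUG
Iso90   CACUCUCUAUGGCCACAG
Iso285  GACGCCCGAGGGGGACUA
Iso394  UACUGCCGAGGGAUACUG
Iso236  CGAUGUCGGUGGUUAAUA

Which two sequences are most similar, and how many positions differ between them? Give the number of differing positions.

Pairwise Hamming distances:
  Iso369 vs Iso90: 6
  Iso369 vs Iso285: 4
  Iso369 vs Iso394: 3
  Iso369 vs Iso236: 9
  Iso90 vs Iso285: 9
  Iso90 vs Iso394: 8
  Iso90 vs Iso236: 10
  Iso285 vs Iso394: 6
  Iso285 vs Iso236: 11
  Iso394 vs Iso236: 9
The smallest is 3, between Iso369 and Iso394.

3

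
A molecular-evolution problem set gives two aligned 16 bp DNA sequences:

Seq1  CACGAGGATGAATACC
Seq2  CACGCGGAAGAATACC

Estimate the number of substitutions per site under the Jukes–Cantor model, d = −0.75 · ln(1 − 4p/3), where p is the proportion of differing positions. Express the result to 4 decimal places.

Differing sites — 5:A/C; 9:T/A.
p = 2/16 = 0.125000.
d = −0.75 · ln(1 − (4/3)·0.125000) = −0.75 · ln(0.833333) = −0.75 · (-0.182322) = 0.1367.

0.1367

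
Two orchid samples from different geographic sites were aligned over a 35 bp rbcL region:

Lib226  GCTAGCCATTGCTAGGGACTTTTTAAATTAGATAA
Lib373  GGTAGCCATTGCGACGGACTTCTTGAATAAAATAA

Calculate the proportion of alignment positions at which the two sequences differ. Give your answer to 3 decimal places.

0.200

Differing sites — 2:C/G; 13:T/G; 15:G/C; 22:T/C; 25:A/G; 29:T/A; 31:G/A.
There are 7 differences over 35 sites, so p = 7/35 = 0.200.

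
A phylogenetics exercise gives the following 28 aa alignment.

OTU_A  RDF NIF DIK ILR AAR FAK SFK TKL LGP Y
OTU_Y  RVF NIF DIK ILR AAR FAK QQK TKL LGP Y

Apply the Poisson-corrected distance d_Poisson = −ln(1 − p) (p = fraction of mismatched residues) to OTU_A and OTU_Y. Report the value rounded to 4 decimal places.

Differing sites — 2:D/V; 19:S/Q; 20:F/Q.
p = 3/28 = 0.107143.
d = −ln(1 − 0.107143) = −ln(0.892857) = 0.1133.

0.1133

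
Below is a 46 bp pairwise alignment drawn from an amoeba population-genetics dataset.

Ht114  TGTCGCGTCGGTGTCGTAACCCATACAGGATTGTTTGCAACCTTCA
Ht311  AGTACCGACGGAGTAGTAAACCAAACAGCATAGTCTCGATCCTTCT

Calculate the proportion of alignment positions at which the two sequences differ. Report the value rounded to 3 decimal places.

Mismatches occur at site 1 (T↔A), site 4 (C↔A), site 5 (G↔C), site 8 (T↔A), site 12 (T↔A), site 15 (C↔A), site 20 (C↔A), site 24 (T↔A), site 29 (G↔C), site 32 (T↔A), site 35 (T↔C), site 37 (G↔C), site 38 (C↔G), site 40 (A↔T), site 46 (A↔T).
There are 15 differences over 46 sites, so p = 15/46 = 0.326.

0.326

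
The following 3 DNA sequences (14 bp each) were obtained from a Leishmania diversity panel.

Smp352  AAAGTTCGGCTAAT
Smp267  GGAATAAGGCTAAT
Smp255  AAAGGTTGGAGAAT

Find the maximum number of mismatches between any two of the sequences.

8

Pairwise Hamming distances:
  Smp352 vs Smp267: 5
  Smp352 vs Smp255: 4
  Smp267 vs Smp255: 8
The largest is 8, between Smp267 and Smp255.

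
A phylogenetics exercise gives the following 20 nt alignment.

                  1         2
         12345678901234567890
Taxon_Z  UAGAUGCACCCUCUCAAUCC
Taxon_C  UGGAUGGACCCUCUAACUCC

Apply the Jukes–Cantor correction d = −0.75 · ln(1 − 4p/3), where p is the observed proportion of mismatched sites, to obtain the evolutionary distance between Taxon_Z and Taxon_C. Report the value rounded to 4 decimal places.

The sequences differ at positions 2 (A/G), 7 (C/G), 15 (C/A), 17 (A/C).
p = 4/20 = 0.200000.
d = −0.75 · ln(1 − (4/3)·0.200000) = −0.75 · ln(0.733333) = −0.75 · (-0.310155) = 0.2326.

0.2326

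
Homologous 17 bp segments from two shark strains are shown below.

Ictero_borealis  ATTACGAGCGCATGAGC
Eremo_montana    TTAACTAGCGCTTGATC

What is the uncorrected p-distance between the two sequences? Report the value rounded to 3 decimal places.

The sequences differ at positions 1 (A/T), 3 (T/A), 6 (G/T), 12 (A/T), 16 (G/T).
There are 5 differences over 17 sites, so p = 5/17 = 0.294.

0.294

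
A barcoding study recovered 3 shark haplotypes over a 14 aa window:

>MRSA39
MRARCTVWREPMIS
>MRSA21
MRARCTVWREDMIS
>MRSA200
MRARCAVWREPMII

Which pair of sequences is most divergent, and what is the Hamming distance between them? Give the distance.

Pairwise Hamming distances:
  MRSA39 vs MRSA21: 1
  MRSA39 vs MRSA200: 2
  MRSA21 vs MRSA200: 3
The largest is 3, between MRSA21 and MRSA200.

3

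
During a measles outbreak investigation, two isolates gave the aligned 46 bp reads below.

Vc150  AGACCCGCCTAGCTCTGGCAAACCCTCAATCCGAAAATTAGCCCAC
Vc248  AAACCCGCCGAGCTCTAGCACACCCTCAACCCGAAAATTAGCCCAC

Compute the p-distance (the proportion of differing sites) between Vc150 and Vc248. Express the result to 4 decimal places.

The sequences differ at positions 2 (G/A), 10 (T/G), 17 (G/A), 21 (A/C), 30 (T/C).
There are 5 differences over 46 sites, so p = 5/46 = 0.1087.

0.1087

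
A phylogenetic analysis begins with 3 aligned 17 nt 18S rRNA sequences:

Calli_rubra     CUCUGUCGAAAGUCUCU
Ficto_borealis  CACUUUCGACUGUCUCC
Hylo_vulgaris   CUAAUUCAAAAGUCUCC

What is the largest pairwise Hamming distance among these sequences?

6

Pairwise Hamming distances:
  Calli_rubra vs Ficto_borealis: 5
  Calli_rubra vs Hylo_vulgaris: 5
  Ficto_borealis vs Hylo_vulgaris: 6
The largest is 6, between Ficto_borealis and Hylo_vulgaris.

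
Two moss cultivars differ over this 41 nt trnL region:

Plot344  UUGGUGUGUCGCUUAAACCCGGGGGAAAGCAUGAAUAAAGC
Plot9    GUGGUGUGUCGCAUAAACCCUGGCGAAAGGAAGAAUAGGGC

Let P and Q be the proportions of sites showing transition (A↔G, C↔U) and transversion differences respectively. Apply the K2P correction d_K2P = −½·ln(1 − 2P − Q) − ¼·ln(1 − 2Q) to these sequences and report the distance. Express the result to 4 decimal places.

0.2264

Mismatches occur at site 1 (U/G, transversion), site 13 (U/A, transversion), site 21 (G/U, transversion), site 24 (G/C, transversion), site 30 (C/G, transversion), site 32 (U/A, transversion), site 38 (A/G, transition), site 39 (A/G, transition).
Of the 8 differences, 2 transitions and 6 transversions over 41 sites: P = 2/41 = 0.048780, Q = 6/41 = 0.146341.
d = −0.5·ln(0.756099) − 0.25·ln(0.707318) = −0.5·(-0.279583) − 0.25·(-0.346275) = 0.2264.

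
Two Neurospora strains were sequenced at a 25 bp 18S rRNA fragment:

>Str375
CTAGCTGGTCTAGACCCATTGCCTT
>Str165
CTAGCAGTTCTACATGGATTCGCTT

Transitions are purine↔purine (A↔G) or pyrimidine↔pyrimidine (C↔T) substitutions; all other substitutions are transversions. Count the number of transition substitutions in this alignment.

The sequences differ at positions 6 (T/A, transversion), 8 (G/T, transversion), 13 (G/C, transversion), 15 (C/T, transition), 16 (C/G, transversion), 17 (C/G, transversion), 21 (G/C, transversion), 22 (C/G, transversion).
Of the 8 differences, 1 transition and 7 transversions, so the answer is 1.

1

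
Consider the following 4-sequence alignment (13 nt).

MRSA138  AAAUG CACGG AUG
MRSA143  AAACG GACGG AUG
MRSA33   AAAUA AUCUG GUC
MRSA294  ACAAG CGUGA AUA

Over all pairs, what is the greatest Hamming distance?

10

Pairwise Hamming distances:
  MRSA138 vs MRSA143: 2
  MRSA138 vs MRSA33: 6
  MRSA138 vs MRSA294: 6
  MRSA143 vs MRSA33: 7
  MRSA143 vs MRSA294: 7
  MRSA33 vs MRSA294: 10
The largest is 10, between MRSA33 and MRSA294.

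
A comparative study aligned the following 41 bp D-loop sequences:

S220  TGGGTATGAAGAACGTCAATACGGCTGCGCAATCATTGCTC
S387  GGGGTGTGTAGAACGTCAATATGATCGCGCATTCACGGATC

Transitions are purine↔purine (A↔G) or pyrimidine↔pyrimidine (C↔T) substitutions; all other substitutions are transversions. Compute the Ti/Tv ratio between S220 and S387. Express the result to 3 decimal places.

1.200

Differing sites — 1:T/G (Tv); 6:A/G (Ti); 9:A/T (Tv); 22:C/T (Ti); 24:G/A (Ti); 25:C/T (Ti); 26:T/C (Ti); 32:A/T (Tv); 36:T/C (Ti); 37:T/G (Tv); 39:C/A (Tv).
Of the 11 differences, 6 transitions and 5 transversions, so Ti/Tv = 6/5 = 1.200.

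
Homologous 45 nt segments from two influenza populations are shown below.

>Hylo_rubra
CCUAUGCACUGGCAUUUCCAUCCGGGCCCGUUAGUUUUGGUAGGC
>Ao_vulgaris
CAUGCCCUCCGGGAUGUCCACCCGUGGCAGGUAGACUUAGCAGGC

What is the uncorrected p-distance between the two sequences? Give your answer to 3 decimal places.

The sequences differ at positions 2 (C/A), 4 (A/G), 5 (U/C), 6 (G/C), 8 (A/U), 10 (U/C), 13 (C/G), 16 (U/G), 21 (U/C), 25 (G/U), 27 (C/G), 29 (C/A), 31 (U/G), 35 (U/A), 36 (U/C), 39 (G/A), 41 (U/C).
There are 17 differences over 45 sites, so p = 17/45 = 0.378.

0.378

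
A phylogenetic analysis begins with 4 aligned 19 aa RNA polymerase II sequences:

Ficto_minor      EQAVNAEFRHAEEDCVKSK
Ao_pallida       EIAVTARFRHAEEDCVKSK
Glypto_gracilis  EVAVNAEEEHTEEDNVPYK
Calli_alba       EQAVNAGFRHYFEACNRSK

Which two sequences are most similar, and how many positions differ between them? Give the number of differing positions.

Pairwise Hamming distances:
  Ficto_minor vs Ao_pallida: 3
  Ficto_minor vs Glypto_gracilis: 7
  Ficto_minor vs Calli_alba: 6
  Ao_pallida vs Glypto_gracilis: 9
  Ao_pallida vs Calli_alba: 8
  Glypto_gracilis vs Calli_alba: 11
The smallest is 3, between Ficto_minor and Ao_pallida.

3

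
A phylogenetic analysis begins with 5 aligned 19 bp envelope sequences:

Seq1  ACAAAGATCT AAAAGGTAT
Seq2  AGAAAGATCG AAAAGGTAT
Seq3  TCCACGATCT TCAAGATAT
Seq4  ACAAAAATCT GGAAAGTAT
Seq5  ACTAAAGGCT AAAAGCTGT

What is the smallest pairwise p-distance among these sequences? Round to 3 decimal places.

Pairwise Hamming distances:
  Seq1 vs Seq2: 2
  Seq1 vs Seq3: 6
  Seq1 vs Seq4: 4
  Seq1 vs Seq5: 6
  Seq2 vs Seq3: 8
  Seq2 vs Seq4: 6
  Seq2 vs Seq5: 8
  Seq3 vs Seq4: 8
  Seq3 vs Seq5: 10
  Seq4 vs Seq5: 8
The smallest is 2 mismatches, between Seq1 and Seq2; p = 2/19 = 0.105.

0.105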